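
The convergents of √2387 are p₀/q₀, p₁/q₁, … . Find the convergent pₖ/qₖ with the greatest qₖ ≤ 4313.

√2387 = [48; 1, 5, 1, 96, …] (period length 4).
Convergents:
  p_0/q_0 = 48/1
  p_1/q_1 = 49/1
  p_2/q_2 = 293/6
  p_3/q_3 = 342/7
  p_4/q_4 = 33125/678
  p_5/q_5 = 33467/685
  p_6/q_6 = 200460/4103
  p_7/q_7 = 233927/4788
q_6 = 4103 ≤ 4313 < 4788 = q_7, so the answer is 200460/4103.

200460/4103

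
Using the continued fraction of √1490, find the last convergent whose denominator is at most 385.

14784/383

√1490 = [38; 1, 1, 1, 1, 76, …] (period length 5).
Convergents:
  p_0/q_0 = 38/1
  p_1/q_1 = 39/1
  p_2/q_2 = 77/2
  p_3/q_3 = 116/3
  p_4/q_4 = 193/5
  p_5/q_5 = 14784/383
  p_6/q_6 = 14977/388
q_5 = 383 ≤ 385 < 388 = q_6, so the answer is 14784/383.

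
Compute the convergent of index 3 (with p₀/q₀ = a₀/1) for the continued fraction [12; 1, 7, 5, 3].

Using pₖ = aₖpₖ₋₁ + pₖ₋₂, qₖ = aₖqₖ₋₁ + qₖ₋₂ (with p₋₁=1, p₋₂=0, q₋₁=0, q₋₂=1):
  k=0: a=12, p=12, q=1
  k=1: a=1, p=13, q=1
  k=2: a=7, p=103, q=8
  k=3: a=5, p=528, q=41

528/41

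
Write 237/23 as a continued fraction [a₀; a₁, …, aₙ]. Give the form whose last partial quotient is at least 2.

237 = 10*23 + 7
23 = 3*7 + 2
7 = 3*2 + 1
2 = 2*1 + 0  (stop)
So 237/23 = [10; 3, 3, 2].

[10; 3, 3, 2]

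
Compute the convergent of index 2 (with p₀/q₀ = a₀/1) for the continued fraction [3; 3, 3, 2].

Using pₖ = aₖpₖ₋₁ + pₖ₋₂, qₖ = aₖqₖ₋₁ + qₖ₋₂ (with p₋₁=1, p₋₂=0, q₋₁=0, q₋₂=1):
  k=0: a=3, p=3, q=1
  k=1: a=3, p=10, q=3
  k=2: a=3, p=33, q=10

33/10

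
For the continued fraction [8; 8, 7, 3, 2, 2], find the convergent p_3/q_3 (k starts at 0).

1454/179

Using pₖ = aₖpₖ₋₁ + pₖ₋₂, qₖ = aₖqₖ₋₁ + qₖ₋₂ (with p₋₁=1, p₋₂=0, q₋₁=0, q₋₂=1):
  k=0: a=8, p=8, q=1
  k=1: a=8, p=65, q=8
  k=2: a=7, p=463, q=57
  k=3: a=3, p=1454, q=179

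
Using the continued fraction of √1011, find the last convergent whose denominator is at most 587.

√1011 = [31; 1, 3, 1, 9, 1, 3, 1, 62, …] (period length 8).
Convergents:
  p_0/q_0 = 31/1
  p_1/q_1 = 32/1
  p_2/q_2 = 127/4
  p_3/q_3 = 159/5
  p_4/q_4 = 1558/49
  p_5/q_5 = 1717/54
  p_6/q_6 = 6709/211
  p_7/q_7 = 8426/265
  p_8/q_8 = 529121/16641
q_7 = 265 ≤ 587 < 16641 = q_8, so the answer is 8426/265.

8426/265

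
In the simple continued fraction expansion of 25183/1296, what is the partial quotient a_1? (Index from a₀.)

25183 = 19·1296 + 559   →  a_0 = 19
1296 = 2·559 + 178   →  a_1 = 2

2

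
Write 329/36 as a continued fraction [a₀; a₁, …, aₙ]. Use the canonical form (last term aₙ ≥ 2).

329 = 9×36 + 5
36 = 7×5 + 1
5 = 5×1 + 0  (stop)
So 329/36 = [9; 7, 5].

[9; 7, 5]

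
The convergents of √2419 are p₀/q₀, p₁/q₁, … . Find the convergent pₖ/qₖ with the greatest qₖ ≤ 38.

√2419 = [49; 5, 2, 5, 98, …] (period length 4).
Convergents:
  p_0/q_0 = 49/1
  p_1/q_1 = 246/5
  p_2/q_2 = 541/11
  p_3/q_3 = 2951/60
q_2 = 11 ≤ 38 < 60 = q_3, so the answer is 541/11.

541/11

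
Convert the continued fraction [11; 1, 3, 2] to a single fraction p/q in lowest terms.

106/9

Using pₖ = aₖpₖ₋₁ + pₖ₋₂ and qₖ = aₖqₖ₋₁ + qₖ₋₂:
  k=0: a=11, p=11, q=1
  k=1: a=1, p=12, q=1
  k=2: a=3, p=47, q=4
  k=3: a=2, p=106, q=9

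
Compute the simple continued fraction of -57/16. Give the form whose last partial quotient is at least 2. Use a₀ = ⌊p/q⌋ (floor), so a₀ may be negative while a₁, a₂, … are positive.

-57 = -4·16 + 7
16 = 2·7 + 2
7 = 3·2 + 1
2 = 2·1 + 0  (stop)
So -57/16 = [-4; 2, 3, 2].

[-4; 2, 3, 2]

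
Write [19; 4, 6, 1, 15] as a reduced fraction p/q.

8851/460

Fold from the inside: start with 15/1.
  1 + 1/15 = 16/15
  6 + 15/16 = 111/16
  4 + 16/111 = 460/111
  19 + 111/460 = 8851/460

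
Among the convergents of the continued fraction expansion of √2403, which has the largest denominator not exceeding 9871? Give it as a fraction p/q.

235445/4803

√2403 = [49; 49, 98, …] (period length 2).
Convergents:
  p_0/q_0 = 49/1
  p_1/q_1 = 2402/49
  p_2/q_2 = 235445/4803
  p_3/q_3 = 11539207/235396
q_2 = 4803 ≤ 9871 < 235396 = q_3, so the answer is 235445/4803.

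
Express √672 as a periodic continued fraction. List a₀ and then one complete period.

a₀ = ⌊√672⌋ = 25.
With m₀=0, d₀=1 and mₖ₊₁ = dₖaₖ − mₖ, dₖ₊₁ = (n − mₖ₊₁²)/dₖ, aₖ₊₁ = ⌊(a₀+mₖ₊₁)/dₖ₊₁⌋:
  k=1: m=25, d=47, a=1
  k=2: m=22, d=4, a=11
  k=3: m=22, d=47, a=1
  k=4: m=25, d=1, a=50
d=1 and a=2a₀=50 at k=4, so the next step gives (m, d) = (25, 47) again — its k=1 value — and the period has length 4.

[25; 1, 11, 1, 50]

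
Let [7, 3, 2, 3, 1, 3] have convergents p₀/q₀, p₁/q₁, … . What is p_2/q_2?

51/7

Using pₖ = aₖpₖ₋₁ + pₖ₋₂, qₖ = aₖqₖ₋₁ + qₖ₋₂ (with p₋₁=1, p₋₂=0, q₋₁=0, q₋₂=1):
  k=0: a=7, p=7, q=1
  k=1: a=3, p=22, q=3
  k=2: a=2, p=51, q=7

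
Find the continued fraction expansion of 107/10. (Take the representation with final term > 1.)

107 = 10×10 + 7
10 = 1×7 + 3
7 = 2×3 + 1
3 = 3×1 + 0  (stop)
So 107/10 = [10; 1, 2, 3].

[10; 1, 2, 3]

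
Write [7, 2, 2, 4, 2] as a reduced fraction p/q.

363/49

Using pₖ = aₖpₖ₋₁ + pₖ₋₂ and qₖ = aₖqₖ₋₁ + qₖ₋₂:
  k=0: a=7, p=7, q=1
  k=1: a=2, p=15, q=2
  k=2: a=2, p=37, q=5
  k=3: a=4, p=163, q=22
  k=4: a=2, p=363, q=49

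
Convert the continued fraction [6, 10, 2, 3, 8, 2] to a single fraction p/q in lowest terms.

Using pₖ = aₖpₖ₋₁ + pₖ₋₂ and qₖ = aₖqₖ₋₁ + qₖ₋₂:
  k=0: a=6, p=6, q=1
  k=1: a=10, p=61, q=10
  k=2: a=2, p=128, q=21
  k=3: a=3, p=445, q=73
  k=4: a=8, p=3688, q=605
  k=5: a=2, p=7821, q=1283

7821/1283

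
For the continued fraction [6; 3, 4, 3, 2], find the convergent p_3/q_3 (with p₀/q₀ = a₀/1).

Using pₖ = aₖpₖ₋₁ + pₖ₋₂, qₖ = aₖqₖ₋₁ + qₖ₋₂ (with p₋₁=1, p₋₂=0, q₋₁=0, q₋₂=1):
  k=0: a=6, p=6, q=1
  k=1: a=3, p=19, q=3
  k=2: a=4, p=82, q=13
  k=3: a=3, p=265, q=42

265/42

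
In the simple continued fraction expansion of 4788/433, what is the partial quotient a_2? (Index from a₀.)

4788 = 11·433 + 25   →  a_0 = 11
433 = 17·25 + 8   →  a_1 = 17
25 = 3·8 + 1   →  a_2 = 3

3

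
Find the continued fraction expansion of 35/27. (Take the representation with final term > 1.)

35 = 1×27 + 8
27 = 3×8 + 3
8 = 2×3 + 2
3 = 1×2 + 1
2 = 2×1 + 0  (stop)
So 35/27 = [1; 3, 2, 1, 2].

[1; 3, 2, 1, 2]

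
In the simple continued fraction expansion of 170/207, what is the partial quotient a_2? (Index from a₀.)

4

170 = 0·207 + 170   →  a_0 = 0
207 = 1·170 + 37   →  a_1 = 1
170 = 4·37 + 22   →  a_2 = 4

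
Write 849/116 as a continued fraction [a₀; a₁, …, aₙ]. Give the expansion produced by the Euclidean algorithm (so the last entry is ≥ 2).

849 = 7·116 + 37
116 = 3·37 + 5
37 = 7·5 + 2
5 = 2·2 + 1
2 = 2·1 + 0  (stop)
So 849/116 = [7; 3, 7, 2, 2].

[7; 3, 7, 2, 2]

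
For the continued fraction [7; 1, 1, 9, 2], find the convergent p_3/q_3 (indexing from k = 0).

143/19

Using pₖ = aₖpₖ₋₁ + pₖ₋₂, qₖ = aₖqₖ₋₁ + qₖ₋₂ (with p₋₁=1, p₋₂=0, q₋₁=0, q₋₂=1):
  k=0: a=7, p=7, q=1
  k=1: a=1, p=8, q=1
  k=2: a=1, p=15, q=2
  k=3: a=9, p=143, q=19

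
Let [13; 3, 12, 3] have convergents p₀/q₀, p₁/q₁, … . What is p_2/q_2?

493/37

Using pₖ = aₖpₖ₋₁ + pₖ₋₂, qₖ = aₖqₖ₋₁ + qₖ₋₂ (with p₋₁=1, p₋₂=0, q₋₁=0, q₋₂=1):
  k=0: a=13, p=13, q=1
  k=1: a=3, p=40, q=3
  k=2: a=12, p=493, q=37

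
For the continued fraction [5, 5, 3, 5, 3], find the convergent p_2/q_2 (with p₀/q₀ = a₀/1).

83/16

Using pₖ = aₖpₖ₋₁ + pₖ₋₂, qₖ = aₖqₖ₋₁ + qₖ₋₂ (with p₋₁=1, p₋₂=0, q₋₁=0, q₋₂=1):
  k=0: a=5, p=5, q=1
  k=1: a=5, p=26, q=5
  k=2: a=3, p=83, q=16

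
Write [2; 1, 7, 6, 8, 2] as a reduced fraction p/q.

Fold from the inside: start with 2/1.
  8 + 1/2 = 17/2
  6 + 2/17 = 104/17
  7 + 17/104 = 745/104
  1 + 104/745 = 849/745
  2 + 745/849 = 2443/849

2443/849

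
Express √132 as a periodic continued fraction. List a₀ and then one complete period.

[11; 2, 22]

a₀ = ⌊√132⌋ = 11.
With m₀=0, d₀=1 and mₖ₊₁ = dₖaₖ − mₖ, dₖ₊₁ = (n − mₖ₊₁²)/dₖ, aₖ₊₁ = ⌊(a₀+mₖ₊₁)/dₖ₊₁⌋:
  k=1: m=11, d=11, a=2
  k=2: m=11, d=1, a=22
d=1 and a=2a₀=22 at k=2, so the next step gives (m, d) = (11, 11) again — its k=1 value — and the period has length 2.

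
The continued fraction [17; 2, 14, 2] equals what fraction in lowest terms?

1049/60

Using pₖ = aₖpₖ₋₁ + pₖ₋₂ and qₖ = aₖqₖ₋₁ + qₖ₋₂:
  k=0: a=17, p=17, q=1
  k=1: a=2, p=35, q=2
  k=2: a=14, p=507, q=29
  k=3: a=2, p=1049, q=60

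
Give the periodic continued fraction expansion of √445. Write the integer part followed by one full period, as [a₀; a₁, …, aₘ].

[21; 10, 1, 1, 10, 42]

a₀ = ⌊√445⌋ = 21.
With m₀=0, d₀=1 and mₖ₊₁ = dₖaₖ − mₖ, dₖ₊₁ = (n − mₖ₊₁²)/dₖ, aₖ₊₁ = ⌊(a₀+mₖ₊₁)/dₖ₊₁⌋:
  k=1: m=21, d=4, a=10
  k=2: m=19, d=21, a=1
  k=3: m=2, d=21, a=1
  k=4: m=19, d=4, a=10
  k=5: m=21, d=1, a=42
d=1 and a=2a₀=42 at k=5, so the next step gives (m, d) = (21, 4) again — its k=1 value — and the period has length 5.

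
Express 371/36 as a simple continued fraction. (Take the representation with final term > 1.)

371 = 10×36 + 11
36 = 3×11 + 3
11 = 3×3 + 2
3 = 1×2 + 1
2 = 2×1 + 0  (stop)
So 371/36 = [10; 3, 3, 1, 2].

[10; 3, 3, 1, 2]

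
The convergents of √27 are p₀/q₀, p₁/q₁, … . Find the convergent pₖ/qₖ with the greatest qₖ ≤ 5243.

13775/2651

√27 = [5; 5, 10, …] (period length 2).
Convergents:
  p_0/q_0 = 5/1
  p_1/q_1 = 26/5
  p_2/q_2 = 265/51
  p_3/q_3 = 1351/260
  p_4/q_4 = 13775/2651
  p_5/q_5 = 70226/13515
q_4 = 2651 ≤ 5243 < 13515 = q_5, so the answer is 13775/2651.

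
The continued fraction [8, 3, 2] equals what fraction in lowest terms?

58/7

Using pₖ = aₖpₖ₋₁ + pₖ₋₂ and qₖ = aₖqₖ₋₁ + qₖ₋₂:
  k=0: a=8, p=8, q=1
  k=1: a=3, p=25, q=3
  k=2: a=2, p=58, q=7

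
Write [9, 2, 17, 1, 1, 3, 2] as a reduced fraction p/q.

5483/578

Fold from the inside: start with 2/1.
  3 + 1/2 = 7/2
  1 + 2/7 = 9/7
  1 + 7/9 = 16/9
  17 + 9/16 = 281/16
  2 + 16/281 = 578/281
  9 + 281/578 = 5483/578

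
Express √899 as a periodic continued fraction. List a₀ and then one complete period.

a₀ = ⌊√899⌋ = 29.
With m₀=0, d₀=1 and mₖ₊₁ = dₖaₖ − mₖ, dₖ₊₁ = (n − mₖ₊₁²)/dₖ, aₖ₊₁ = ⌊(a₀+mₖ₊₁)/dₖ₊₁⌋:
  k=1: m=29, d=58, a=1
  k=2: m=29, d=1, a=58
d=1 and a=2a₀=58 at k=2, so the next step gives (m, d) = (29, 58) again — its k=1 value — and the period has length 2.

[29; 1, 58]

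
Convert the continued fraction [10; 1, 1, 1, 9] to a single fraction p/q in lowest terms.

309/29

Fold from the inside: start with 9/1.
  1 + 1/9 = 10/9
  1 + 9/10 = 19/10
  1 + 10/19 = 29/19
  10 + 19/29 = 309/29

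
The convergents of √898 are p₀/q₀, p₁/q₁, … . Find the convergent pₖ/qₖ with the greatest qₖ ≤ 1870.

√898 = [29; 1, 28, 1, 58, …] (period length 4).
Convergents:
  p_0/q_0 = 29/1
  p_1/q_1 = 30/1
  p_2/q_2 = 869/29
  p_3/q_3 = 899/30
  p_4/q_4 = 53011/1769
  p_5/q_5 = 53910/1799
  p_6/q_6 = 1562491/52141
q_5 = 1799 ≤ 1870 < 52141 = q_6, so the answer is 53910/1799.

53910/1799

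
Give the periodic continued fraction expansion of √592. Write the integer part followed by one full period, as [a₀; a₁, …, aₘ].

[24; 3, 48]

a₀ = ⌊√592⌋ = 24.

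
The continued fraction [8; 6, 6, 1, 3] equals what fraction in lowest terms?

Using pₖ = aₖpₖ₋₁ + pₖ₋₂ and qₖ = aₖqₖ₋₁ + qₖ₋₂:
  k=0: a=8, p=8, q=1
  k=1: a=6, p=49, q=6
  k=2: a=6, p=302, q=37
  k=3: a=1, p=351, q=43
  k=4: a=3, p=1355, q=166

1355/166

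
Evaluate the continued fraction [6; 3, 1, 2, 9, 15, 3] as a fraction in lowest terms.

Using pₖ = aₖpₖ₋₁ + pₖ₋₂ and qₖ = aₖqₖ₋₁ + qₖ₋₂:
  k=0: a=6, p=6, q=1
  k=1: a=3, p=19, q=3
  k=2: a=1, p=25, q=4
  k=3: a=2, p=69, q=11
  k=4: a=9, p=646, q=103
  k=5: a=15, p=9759, q=1556
  k=6: a=3, p=29923, q=4771

29923/4771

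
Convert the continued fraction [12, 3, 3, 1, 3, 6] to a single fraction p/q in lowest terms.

Fold from the inside: start with 6/1.
  3 + 1/6 = 19/6
  1 + 6/19 = 25/19
  3 + 19/25 = 94/25
  3 + 25/94 = 307/94
  12 + 94/307 = 3778/307

3778/307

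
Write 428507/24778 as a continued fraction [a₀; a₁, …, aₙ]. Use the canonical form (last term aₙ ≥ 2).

428507 = 17·24778 + 7281
24778 = 3·7281 + 2935
7281 = 2·2935 + 1411
2935 = 2·1411 + 113
1411 = 12·113 + 55
113 = 2·55 + 3
55 = 18·3 + 1
3 = 3·1 + 0  (stop)
So 428507/24778 = [17; 3, 2, 2, 12, 2, 18, 3].

[17; 3, 2, 2, 12, 2, 18, 3]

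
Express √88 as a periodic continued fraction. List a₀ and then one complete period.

a₀ = ⌊√88⌋ = 9.
With m₀=0, d₀=1 and mₖ₊₁ = dₖaₖ − mₖ, dₖ₊₁ = (n − mₖ₊₁²)/dₖ, aₖ₊₁ = ⌊(a₀+mₖ₊₁)/dₖ₊₁⌋:
  k=1: m=9, d=7, a=2
  k=2: m=5, d=9, a=1
  k=3: m=4, d=8, a=1
  k=4: m=4, d=9, a=1
  k=5: m=5, d=7, a=2
  k=6: m=9, d=1, a=18
d=1 and a=2a₀=18 at k=6, so the next step gives (m, d) = (9, 7) again — its k=1 value — and the period has length 6.

[9; 2, 1, 1, 1, 2, 18]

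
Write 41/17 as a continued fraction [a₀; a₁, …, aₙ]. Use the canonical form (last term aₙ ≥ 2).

[2; 2, 2, 3]

41 = 2·17 + 7
17 = 2·7 + 3
7 = 2·3 + 1
3 = 3·1 + 0  (stop)
So 41/17 = [2; 2, 2, 3].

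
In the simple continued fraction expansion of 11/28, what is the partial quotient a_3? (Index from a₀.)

11 = 0·28 + 11   →  a_0 = 0
28 = 2·11 + 6   →  a_1 = 2
11 = 1·6 + 5   →  a_2 = 1
6 = 1·5 + 1   →  a_3 = 1

1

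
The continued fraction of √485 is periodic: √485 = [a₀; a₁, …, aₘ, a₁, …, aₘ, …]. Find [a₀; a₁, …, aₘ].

[22; 44]

a₀ = ⌊√485⌋ = 22.
With m₀=0, d₀=1 and mₖ₊₁ = dₖaₖ − mₖ, dₖ₊₁ = (n − mₖ₊₁²)/dₖ, aₖ₊₁ = ⌊(a₀+mₖ₊₁)/dₖ₊₁⌋:
  k=1: m=22, d=1, a=44
d=1 and a=2a₀=44 at k=1, so the next step gives (m, d) = (22, 1) again — its k=1 value — and the period has length 1.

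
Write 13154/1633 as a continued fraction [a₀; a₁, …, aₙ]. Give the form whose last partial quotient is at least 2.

13154 = 8·1633 + 90
1633 = 18·90 + 13
90 = 6·13 + 12
13 = 1·12 + 1
12 = 12·1 + 0  (stop)
So 13154/1633 = [8; 18, 6, 1, 12].

[8; 18, 6, 1, 12]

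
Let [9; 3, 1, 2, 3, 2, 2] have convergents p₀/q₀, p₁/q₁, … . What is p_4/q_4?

343/37

Using pₖ = aₖpₖ₋₁ + pₖ₋₂, qₖ = aₖqₖ₋₁ + qₖ₋₂ (with p₋₁=1, p₋₂=0, q₋₁=0, q₋₂=1):
  k=0: a=9, p=9, q=1
  k=1: a=3, p=28, q=3
  k=2: a=1, p=37, q=4
  k=3: a=2, p=102, q=11
  k=4: a=3, p=343, q=37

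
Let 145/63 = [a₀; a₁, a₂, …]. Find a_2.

3

145 = 2·63 + 19   →  a_0 = 2
63 = 3·19 + 6   →  a_1 = 3
19 = 3·6 + 1   →  a_2 = 3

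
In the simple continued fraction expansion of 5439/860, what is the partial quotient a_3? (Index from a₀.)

5439 = 6·860 + 279   →  a_0 = 6
860 = 3·279 + 23   →  a_1 = 3
279 = 12·23 + 3   →  a_2 = 12
23 = 7·3 + 2   →  a_3 = 7

7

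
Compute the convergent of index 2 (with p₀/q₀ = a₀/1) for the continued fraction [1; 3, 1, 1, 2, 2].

Using pₖ = aₖpₖ₋₁ + pₖ₋₂, qₖ = aₖqₖ₋₁ + qₖ₋₂ (with p₋₁=1, p₋₂=0, q₋₁=0, q₋₂=1):
  k=0: a=1, p=1, q=1
  k=1: a=3, p=4, q=3
  k=2: a=1, p=5, q=4

5/4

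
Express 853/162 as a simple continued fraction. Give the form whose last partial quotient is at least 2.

853 = 5·162 + 43
162 = 3·43 + 33
43 = 1·33 + 10
33 = 3·10 + 3
10 = 3·3 + 1
3 = 3·1 + 0  (stop)
So 853/162 = [5; 3, 1, 3, 3, 3].

[5; 3, 1, 3, 3, 3]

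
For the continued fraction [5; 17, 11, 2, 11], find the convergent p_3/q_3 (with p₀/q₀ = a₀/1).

1988/393

Using pₖ = aₖpₖ₋₁ + pₖ₋₂, qₖ = aₖqₖ₋₁ + qₖ₋₂ (with p₋₁=1, p₋₂=0, q₋₁=0, q₋₂=1):
  k=0: a=5, p=5, q=1
  k=1: a=17, p=86, q=17
  k=2: a=11, p=951, q=188
  k=3: a=2, p=1988, q=393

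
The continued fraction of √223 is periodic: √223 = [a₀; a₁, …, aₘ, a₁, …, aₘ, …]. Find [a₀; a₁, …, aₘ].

[14; 1, 13, 1, 28]

a₀ = ⌊√223⌋ = 14.
With m₀=0, d₀=1 and mₖ₊₁ = dₖaₖ − mₖ, dₖ₊₁ = (n − mₖ₊₁²)/dₖ, aₖ₊₁ = ⌊(a₀+mₖ₊₁)/dₖ₊₁⌋:
  k=1: m=14, d=27, a=1
  k=2: m=13, d=2, a=13
  k=3: m=13, d=27, a=1
  k=4: m=14, d=1, a=28
d=1 and a=2a₀=28 at k=4, so the next step gives (m, d) = (14, 27) again — its k=1 value — and the period has length 4.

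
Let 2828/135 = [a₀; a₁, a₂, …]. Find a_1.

1

2828 = 20·135 + 128   →  a_0 = 20
135 = 1·128 + 7   →  a_1 = 1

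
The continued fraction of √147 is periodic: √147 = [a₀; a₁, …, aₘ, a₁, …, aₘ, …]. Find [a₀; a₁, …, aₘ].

[12; 8, 24]

a₀ = ⌊√147⌋ = 12.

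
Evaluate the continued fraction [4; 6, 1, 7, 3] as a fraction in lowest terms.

Using pₖ = aₖpₖ₋₁ + pₖ₋₂ and qₖ = aₖqₖ₋₁ + qₖ₋₂:
  k=0: a=4, p=4, q=1
  k=1: a=6, p=25, q=6
  k=2: a=1, p=29, q=7
  k=3: a=7, p=228, q=55
  k=4: a=3, p=713, q=172

713/172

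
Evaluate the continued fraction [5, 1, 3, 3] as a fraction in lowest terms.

Fold from the inside: start with 3/1.
  3 + 1/3 = 10/3
  1 + 3/10 = 13/10
  5 + 10/13 = 75/13

75/13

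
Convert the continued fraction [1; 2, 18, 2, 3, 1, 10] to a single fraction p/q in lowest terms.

Fold from the inside: start with 10/1.
  1 + 1/10 = 11/10
  3 + 10/11 = 43/11
  2 + 11/43 = 97/43
  18 + 43/97 = 1789/97
  2 + 97/1789 = 3675/1789
  1 + 1789/3675 = 5464/3675

5464/3675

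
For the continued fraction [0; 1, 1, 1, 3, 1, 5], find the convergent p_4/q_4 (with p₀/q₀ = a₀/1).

7/11

Using pₖ = aₖpₖ₋₁ + pₖ₋₂, qₖ = aₖqₖ₋₁ + qₖ₋₂ (with p₋₁=1, p₋₂=0, q₋₁=0, q₋₂=1):
  k=0: a=0, p=0, q=1
  k=1: a=1, p=1, q=1
  k=2: a=1, p=1, q=2
  k=3: a=1, p=2, q=3
  k=4: a=3, p=7, q=11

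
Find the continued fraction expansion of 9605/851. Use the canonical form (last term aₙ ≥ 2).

9605 = 11*851 + 244
851 = 3*244 + 119
244 = 2*119 + 6
119 = 19*6 + 5
6 = 1*5 + 1
5 = 5*1 + 0  (stop)
So 9605/851 = [11; 3, 2, 19, 1, 5].

[11; 3, 2, 19, 1, 5]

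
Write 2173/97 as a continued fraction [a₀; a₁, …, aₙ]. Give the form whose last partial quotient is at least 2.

[22; 2, 2, 19]

2173 = 22×97 + 39
97 = 2×39 + 19
39 = 2×19 + 1
19 = 19×1 + 0  (stop)
So 2173/97 = [22; 2, 2, 19].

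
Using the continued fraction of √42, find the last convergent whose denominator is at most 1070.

√42 = [6; 2, 12, …] (period length 2).
Convergents:
  p_0/q_0 = 6/1
  p_1/q_1 = 13/2
  p_2/q_2 = 162/25
  p_3/q_3 = 337/52
  p_4/q_4 = 4206/649
  p_5/q_5 = 8749/1350
q_4 = 649 ≤ 1070 < 1350 = q_5, so the answer is 4206/649.

4206/649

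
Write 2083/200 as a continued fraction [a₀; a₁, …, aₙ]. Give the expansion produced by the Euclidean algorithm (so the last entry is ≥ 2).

2083 = 10·200 + 83
200 = 2·83 + 34
83 = 2·34 + 15
34 = 2·15 + 4
15 = 3·4 + 3
4 = 1·3 + 1
3 = 3·1 + 0  (stop)
So 2083/200 = [10; 2, 2, 2, 3, 1, 3].

[10; 2, 2, 2, 3, 1, 3]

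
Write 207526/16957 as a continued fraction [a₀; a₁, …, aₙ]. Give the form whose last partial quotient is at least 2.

207526 = 12×16957 + 4042
16957 = 4×4042 + 789
4042 = 5×789 + 97
789 = 8×97 + 13
97 = 7×13 + 6
13 = 2×6 + 1
6 = 6×1 + 0  (stop)
So 207526/16957 = [12; 4, 5, 8, 7, 2, 6].

[12; 4, 5, 8, 7, 2, 6]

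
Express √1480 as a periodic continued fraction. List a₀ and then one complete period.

[38; 2, 8, 19, 8, 2, 76]

a₀ = ⌊√1480⌋ = 38.
With m₀=0, d₀=1 and mₖ₊₁ = dₖaₖ − mₖ, dₖ₊₁ = (n − mₖ₊₁²)/dₖ, aₖ₊₁ = ⌊(a₀+mₖ₊₁)/dₖ₊₁⌋:
  k=1: m=38, d=36, a=2
  k=2: m=34, d=9, a=8
  k=3: m=38, d=4, a=19
  k=4: m=38, d=9, a=8
  k=5: m=34, d=36, a=2
  k=6: m=38, d=1, a=76
d=1 and a=2a₀=76 at k=6, so the next step gives (m, d) = (38, 36) again — its k=1 value — and the period has length 6.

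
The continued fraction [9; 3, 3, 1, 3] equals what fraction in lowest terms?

456/49

Using pₖ = aₖpₖ₋₁ + pₖ₋₂ and qₖ = aₖqₖ₋₁ + qₖ₋₂:
  k=0: a=9, p=9, q=1
  k=1: a=3, p=28, q=3
  k=2: a=3, p=93, q=10
  k=3: a=1, p=121, q=13
  k=4: a=3, p=456, q=49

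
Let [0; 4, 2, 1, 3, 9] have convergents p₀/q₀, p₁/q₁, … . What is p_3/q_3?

3/13

Using pₖ = aₖpₖ₋₁ + pₖ₋₂, qₖ = aₖqₖ₋₁ + qₖ₋₂ (with p₋₁=1, p₋₂=0, q₋₁=0, q₋₂=1):
  k=0: a=0, p=0, q=1
  k=1: a=4, p=1, q=4
  k=2: a=2, p=2, q=9
  k=3: a=1, p=3, q=13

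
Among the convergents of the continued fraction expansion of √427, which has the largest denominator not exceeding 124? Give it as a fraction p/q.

2521/122

√427 = [20; 1, 1, 1, 40, …] (period length 4).
Convergents:
  p_0/q_0 = 20/1
  p_1/q_1 = 21/1
  p_2/q_2 = 41/2
  p_3/q_3 = 62/3
  p_4/q_4 = 2521/122
  p_5/q_5 = 2583/125
q_4 = 122 ≤ 124 < 125 = q_5, so the answer is 2521/122.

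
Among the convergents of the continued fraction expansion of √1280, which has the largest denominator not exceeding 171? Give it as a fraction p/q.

5617/157

√1280 = [35; 1, 3, 2, 17, 2, 3, 1, 70, …] (period length 8).
Convergents:
  p_0/q_0 = 35/1
  p_1/q_1 = 36/1
  p_2/q_2 = 143/4
  p_3/q_3 = 322/9
  p_4/q_4 = 5617/157
  p_5/q_5 = 11556/323
q_4 = 157 ≤ 171 < 323 = q_5, so the answer is 5617/157.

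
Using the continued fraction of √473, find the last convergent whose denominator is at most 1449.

15137/696

√473 = [21; 1, 2, 1, 42, …] (period length 4).
Convergents:
  p_0/q_0 = 21/1
  p_1/q_1 = 22/1
  p_2/q_2 = 65/3
  p_3/q_3 = 87/4
  p_4/q_4 = 3719/171
  p_5/q_5 = 3806/175
  p_6/q_6 = 11331/521
  p_7/q_7 = 15137/696
  p_8/q_8 = 647085/29753
q_7 = 696 ≤ 1449 < 29753 = q_8, so the answer is 15137/696.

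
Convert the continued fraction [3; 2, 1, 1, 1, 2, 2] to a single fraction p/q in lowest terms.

169/50

Using pₖ = aₖpₖ₋₁ + pₖ₋₂ and qₖ = aₖqₖ₋₁ + qₖ₋₂:
  k=0: a=3, p=3, q=1
  k=1: a=2, p=7, q=2
  k=2: a=1, p=10, q=3
  k=3: a=1, p=17, q=5
  k=4: a=1, p=27, q=8
  k=5: a=2, p=71, q=21
  k=6: a=2, p=169, q=50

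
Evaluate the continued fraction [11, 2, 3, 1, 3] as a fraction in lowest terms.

389/34

Fold from the inside: start with 3/1.
  1 + 1/3 = 4/3
  3 + 3/4 = 15/4
  2 + 4/15 = 34/15
  11 + 15/34 = 389/34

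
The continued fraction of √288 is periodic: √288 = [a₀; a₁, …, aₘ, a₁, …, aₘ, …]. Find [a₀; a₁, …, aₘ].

a₀ = ⌊√288⌋ = 16.
With m₀=0, d₀=1 and mₖ₊₁ = dₖaₖ − mₖ, dₖ₊₁ = (n − mₖ₊₁²)/dₖ, aₖ₊₁ = ⌊(a₀+mₖ₊₁)/dₖ₊₁⌋:
  k=1: m=16, d=32, a=1
  k=2: m=16, d=1, a=32
d=1 and a=2a₀=32 at k=2, so the next step gives (m, d) = (16, 32) again — its k=1 value — and the period has length 2.

[16; 1, 32]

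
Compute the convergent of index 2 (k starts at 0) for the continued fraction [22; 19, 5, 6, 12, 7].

Using pₖ = aₖpₖ₋₁ + pₖ₋₂, qₖ = aₖqₖ₋₁ + qₖ₋₂ (with p₋₁=1, p₋₂=0, q₋₁=0, q₋₂=1):
  k=0: a=22, p=22, q=1
  k=1: a=19, p=419, q=19
  k=2: a=5, p=2117, q=96

2117/96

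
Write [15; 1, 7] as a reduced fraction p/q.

Using pₖ = aₖpₖ₋₁ + pₖ₋₂ and qₖ = aₖqₖ₋₁ + qₖ₋₂:
  k=0: a=15, p=15, q=1
  k=1: a=1, p=16, q=1
  k=2: a=7, p=127, q=8

127/8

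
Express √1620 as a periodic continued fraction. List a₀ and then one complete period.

[40; 4, 80]

a₀ = ⌊√1620⌋ = 40.
With m₀=0, d₀=1 and mₖ₊₁ = dₖaₖ − mₖ, dₖ₊₁ = (n − mₖ₊₁²)/dₖ, aₖ₊₁ = ⌊(a₀+mₖ₊₁)/dₖ₊₁⌋:
  k=1: m=40, d=20, a=4
  k=2: m=40, d=1, a=80
d=1 and a=2a₀=80 at k=2, so the next step gives (m, d) = (40, 20) again — its k=1 value — and the period has length 2.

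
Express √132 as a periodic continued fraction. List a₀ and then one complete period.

a₀ = ⌊√132⌋ = 11.
With m₀=0, d₀=1 and mₖ₊₁ = dₖaₖ − mₖ, dₖ₊₁ = (n − mₖ₊₁²)/dₖ, aₖ₊₁ = ⌊(a₀+mₖ₊₁)/dₖ₊₁⌋:
  k=1: m=11, d=11, a=2
  k=2: m=11, d=1, a=22
d=1 and a=2a₀=22 at k=2, so the next step gives (m, d) = (11, 11) again — its k=1 value — and the period has length 2.

[11; 2, 22]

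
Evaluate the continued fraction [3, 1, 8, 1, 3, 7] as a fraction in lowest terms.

1103/283

Using pₖ = aₖpₖ₋₁ + pₖ₋₂ and qₖ = aₖqₖ₋₁ + qₖ₋₂:
  k=0: a=3, p=3, q=1
  k=1: a=1, p=4, q=1
  k=2: a=8, p=35, q=9
  k=3: a=1, p=39, q=10
  k=4: a=3, p=152, q=39
  k=5: a=7, p=1103, q=283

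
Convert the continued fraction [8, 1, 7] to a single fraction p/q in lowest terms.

71/8

Fold from the inside: start with 7/1.
  1 + 1/7 = 8/7
  8 + 7/8 = 71/8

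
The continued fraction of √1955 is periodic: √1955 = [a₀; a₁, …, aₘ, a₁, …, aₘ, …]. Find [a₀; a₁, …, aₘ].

[44; 4, 1, 1, 1, 4, 88]

a₀ = ⌊√1955⌋ = 44.
With m₀=0, d₀=1 and mₖ₊₁ = dₖaₖ − mₖ, dₖ₊₁ = (n − mₖ₊₁²)/dₖ, aₖ₊₁ = ⌊(a₀+mₖ₊₁)/dₖ₊₁⌋:
  k=1: m=44, d=19, a=4
  k=2: m=32, d=49, a=1
  k=3: m=17, d=34, a=1
  k=4: m=17, d=49, a=1
  k=5: m=32, d=19, a=4
  k=6: m=44, d=1, a=88
d=1 and a=2a₀=88 at k=6, so the next step gives (m, d) = (44, 19) again — its k=1 value — and the period has length 6.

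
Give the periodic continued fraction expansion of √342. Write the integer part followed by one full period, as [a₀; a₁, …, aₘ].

[18; 2, 36]

a₀ = ⌊√342⌋ = 18.
With m₀=0, d₀=1 and mₖ₊₁ = dₖaₖ − mₖ, dₖ₊₁ = (n − mₖ₊₁²)/dₖ, aₖ₊₁ = ⌊(a₀+mₖ₊₁)/dₖ₊₁⌋:
  k=1: m=18, d=18, a=2
  k=2: m=18, d=1, a=36
d=1 and a=2a₀=36 at k=2, so the next step gives (m, d) = (18, 18) again — its k=1 value — and the period has length 2.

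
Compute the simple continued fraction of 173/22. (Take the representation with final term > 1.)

173 = 7*22 + 19
22 = 1*19 + 3
19 = 6*3 + 1
3 = 3*1 + 0  (stop)
So 173/22 = [7; 1, 6, 3].

[7; 1, 6, 3]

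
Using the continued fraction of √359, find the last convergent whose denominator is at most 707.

√359 = [18; 1, 17, 1, 36, …] (period length 4).
Convergents:
  p_0/q_0 = 18/1
  p_1/q_1 = 19/1
  p_2/q_2 = 341/18
  p_3/q_3 = 360/19
  p_4/q_4 = 13301/702
  p_5/q_5 = 13661/721
q_4 = 702 ≤ 707 < 721 = q_5, so the answer is 13301/702.

13301/702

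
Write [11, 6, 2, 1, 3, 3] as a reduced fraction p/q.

Fold from the inside: start with 3/1.
  3 + 1/3 = 10/3
  1 + 3/10 = 13/10
  2 + 10/13 = 36/13
  6 + 13/36 = 229/36
  11 + 36/229 = 2555/229

2555/229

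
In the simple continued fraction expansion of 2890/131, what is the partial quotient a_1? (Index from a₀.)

2890 = 22·131 + 8   →  a_0 = 22
131 = 16·8 + 3   →  a_1 = 16

16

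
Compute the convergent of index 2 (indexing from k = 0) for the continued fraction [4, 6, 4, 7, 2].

104/25

Using pₖ = aₖpₖ₋₁ + pₖ₋₂, qₖ = aₖqₖ₋₁ + qₖ₋₂ (with p₋₁=1, p₋₂=0, q₋₁=0, q₋₂=1):
  k=0: a=4, p=4, q=1
  k=1: a=6, p=25, q=6
  k=2: a=4, p=104, q=25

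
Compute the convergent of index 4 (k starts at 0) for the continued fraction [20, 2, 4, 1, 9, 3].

Using pₖ = aₖpₖ₋₁ + pₖ₋₂, qₖ = aₖqₖ₋₁ + qₖ₋₂ (with p₋₁=1, p₋₂=0, q₋₁=0, q₋₂=1):
  k=0: a=20, p=20, q=1
  k=1: a=2, p=41, q=2
  k=2: a=4, p=184, q=9
  k=3: a=1, p=225, q=11
  k=4: a=9, p=2209, q=108

2209/108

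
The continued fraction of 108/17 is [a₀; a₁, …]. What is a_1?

108 = 6·17 + 6   →  a_0 = 6
17 = 2·6 + 5   →  a_1 = 2

2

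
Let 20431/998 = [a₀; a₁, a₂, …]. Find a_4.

20431 = 20·998 + 471   →  a_0 = 20
998 = 2·471 + 56   →  a_1 = 2
471 = 8·56 + 23   →  a_2 = 8
56 = 2·23 + 10   →  a_3 = 2
23 = 2·10 + 3   →  a_4 = 2

2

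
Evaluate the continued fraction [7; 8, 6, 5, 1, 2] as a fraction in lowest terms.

6104/857

Using pₖ = aₖpₖ₋₁ + pₖ₋₂ and qₖ = aₖqₖ₋₁ + qₖ₋₂:
  k=0: a=7, p=7, q=1
  k=1: a=8, p=57, q=8
  k=2: a=6, p=349, q=49
  k=3: a=5, p=1802, q=253
  k=4: a=1, p=2151, q=302
  k=5: a=2, p=6104, q=857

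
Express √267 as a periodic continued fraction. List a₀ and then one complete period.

a₀ = ⌊√267⌋ = 16.

[16; 2, 1, 15, 1, 2, 32]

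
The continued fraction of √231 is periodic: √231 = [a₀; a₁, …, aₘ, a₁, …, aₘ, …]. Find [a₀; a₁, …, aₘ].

[15; 5, 30]

a₀ = ⌊√231⌋ = 15.
With m₀=0, d₀=1 and mₖ₊₁ = dₖaₖ − mₖ, dₖ₊₁ = (n − mₖ₊₁²)/dₖ, aₖ₊₁ = ⌊(a₀+mₖ₊₁)/dₖ₊₁⌋:
  k=1: m=15, d=6, a=5
  k=2: m=15, d=1, a=30
d=1 and a=2a₀=30 at k=2, so the next step gives (m, d) = (15, 6) again — its k=1 value — and the period has length 2.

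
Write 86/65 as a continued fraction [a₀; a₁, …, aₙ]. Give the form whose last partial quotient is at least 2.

[1; 3, 10, 2]

86 = 1·65 + 21
65 = 3·21 + 2
21 = 10·2 + 1
2 = 2·1 + 0  (stop)
So 86/65 = [1; 3, 10, 2].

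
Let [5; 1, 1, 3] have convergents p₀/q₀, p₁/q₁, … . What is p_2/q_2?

11/2

Using pₖ = aₖpₖ₋₁ + pₖ₋₂, qₖ = aₖqₖ₋₁ + qₖ₋₂ (with p₋₁=1, p₋₂=0, q₋₁=0, q₋₂=1):
  k=0: a=5, p=5, q=1
  k=1: a=1, p=6, q=1
  k=2: a=1, p=11, q=2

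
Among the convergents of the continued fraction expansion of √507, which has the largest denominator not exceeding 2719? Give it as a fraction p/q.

60142/2671

√507 = [22; 1, 1, 14, 1, 1, 44, …] (period length 6).
Convergents:
  p_0/q_0 = 22/1
  p_1/q_1 = 23/1
  p_2/q_2 = 45/2
  p_3/q_3 = 653/29
  p_4/q_4 = 698/31
  p_5/q_5 = 1351/60
  p_6/q_6 = 60142/2671
  p_7/q_7 = 61493/2731
q_6 = 2671 ≤ 2719 < 2731 = q_7, so the answer is 60142/2671.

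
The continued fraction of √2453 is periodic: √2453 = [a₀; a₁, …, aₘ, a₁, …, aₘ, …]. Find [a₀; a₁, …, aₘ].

[49; 1, 1, 8, 1, 1, 98]

a₀ = ⌊√2453⌋ = 49.
With m₀=0, d₀=1 and mₖ₊₁ = dₖaₖ − mₖ, dₖ₊₁ = (n − mₖ₊₁²)/dₖ, aₖ₊₁ = ⌊(a₀+mₖ₊₁)/dₖ₊₁⌋:
  k=1: m=49, d=52, a=1
  k=2: m=3, d=47, a=1
  k=3: m=44, d=11, a=8
  k=4: m=44, d=47, a=1
  k=5: m=3, d=52, a=1
  k=6: m=49, d=1, a=98
d=1 and a=2a₀=98 at k=6, so the next step gives (m, d) = (49, 52) again — its k=1 value — and the period has length 6.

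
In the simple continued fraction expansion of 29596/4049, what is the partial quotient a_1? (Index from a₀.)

3

29596 = 7·4049 + 1253   →  a_0 = 7
4049 = 3·1253 + 290   →  a_1 = 3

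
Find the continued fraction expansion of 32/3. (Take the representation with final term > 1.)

32 = 10*3 + 2
3 = 1*2 + 1
2 = 2*1 + 0  (stop)
So 32/3 = [10; 1, 2].

[10; 1, 2]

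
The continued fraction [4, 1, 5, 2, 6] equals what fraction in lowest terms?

Fold from the inside: start with 6/1.
  2 + 1/6 = 13/6
  5 + 6/13 = 71/13
  1 + 13/71 = 84/71
  4 + 71/84 = 407/84

407/84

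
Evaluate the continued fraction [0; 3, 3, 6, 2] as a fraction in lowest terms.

Fold from the inside: start with 2/1.
  6 + 1/2 = 13/2
  3 + 2/13 = 41/13
  3 + 13/41 = 136/41
  0 + 41/136 = 41/136

41/136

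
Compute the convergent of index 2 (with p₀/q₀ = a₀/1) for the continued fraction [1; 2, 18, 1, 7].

Using pₖ = aₖpₖ₋₁ + pₖ₋₂, qₖ = aₖqₖ₋₁ + qₖ₋₂ (with p₋₁=1, p₋₂=0, q₋₁=0, q₋₂=1):
  k=0: a=1, p=1, q=1
  k=1: a=2, p=3, q=2
  k=2: a=18, p=55, q=37

55/37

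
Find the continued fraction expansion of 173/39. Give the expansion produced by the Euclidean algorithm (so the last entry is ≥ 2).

[4; 2, 3, 2, 2]

173 = 4*39 + 17
39 = 2*17 + 5
17 = 3*5 + 2
5 = 2*2 + 1
2 = 2*1 + 0  (stop)
So 173/39 = [4; 2, 3, 2, 2].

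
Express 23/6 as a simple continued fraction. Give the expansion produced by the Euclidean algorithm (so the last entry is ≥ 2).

[3; 1, 5]

23 = 3*6 + 5
6 = 1*5 + 1
5 = 5*1 + 0  (stop)
So 23/6 = [3; 1, 5].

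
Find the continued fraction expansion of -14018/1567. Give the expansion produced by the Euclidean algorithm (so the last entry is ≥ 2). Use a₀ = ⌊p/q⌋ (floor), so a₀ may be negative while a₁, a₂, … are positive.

-14018 = -9×1567 + 85
1567 = 18×85 + 37
85 = 2×37 + 11
37 = 3×11 + 4
11 = 2×4 + 3
4 = 1×3 + 1
3 = 3×1 + 0  (stop)
So -14018/1567 = [-9; 18, 2, 3, 2, 1, 3].

[-9; 18, 2, 3, 2, 1, 3]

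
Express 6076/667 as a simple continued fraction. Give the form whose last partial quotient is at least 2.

[9; 9, 7, 3, 3]

6076 = 9×667 + 73
667 = 9×73 + 10
73 = 7×10 + 3
10 = 3×3 + 1
3 = 3×1 + 0  (stop)
So 6076/667 = [9; 9, 7, 3, 3].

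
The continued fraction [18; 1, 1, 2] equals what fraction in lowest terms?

93/5

Using pₖ = aₖpₖ₋₁ + pₖ₋₂ and qₖ = aₖqₖ₋₁ + qₖ₋₂:
  k=0: a=18, p=18, q=1
  k=1: a=1, p=19, q=1
  k=2: a=1, p=37, q=2
  k=3: a=2, p=93, q=5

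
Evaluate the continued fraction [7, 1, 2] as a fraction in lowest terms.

Using pₖ = aₖpₖ₋₁ + pₖ₋₂ and qₖ = aₖqₖ₋₁ + qₖ₋₂:
  k=0: a=7, p=7, q=1
  k=1: a=1, p=8, q=1
  k=2: a=2, p=23, q=3

23/3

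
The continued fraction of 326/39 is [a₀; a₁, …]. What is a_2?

326 = 8·39 + 14   →  a_0 = 8
39 = 2·14 + 11   →  a_1 = 2
14 = 1·11 + 3   →  a_2 = 1

1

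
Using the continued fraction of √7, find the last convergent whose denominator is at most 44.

√7 = [2; 1, 1, 1, 4, …] (period length 4).
Convergents:
  p_0/q_0 = 2/1
  p_1/q_1 = 3/1
  p_2/q_2 = 5/2
  p_3/q_3 = 8/3
  p_4/q_4 = 37/14
  p_5/q_5 = 45/17
  p_6/q_6 = 82/31
  p_7/q_7 = 127/48
q_6 = 31 ≤ 44 < 48 = q_7, so the answer is 82/31.

82/31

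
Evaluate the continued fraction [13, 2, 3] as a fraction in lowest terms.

94/7

Using pₖ = aₖpₖ₋₁ + pₖ₋₂ and qₖ = aₖqₖ₋₁ + qₖ₋₂:
  k=0: a=13, p=13, q=1
  k=1: a=2, p=27, q=2
  k=2: a=3, p=94, q=7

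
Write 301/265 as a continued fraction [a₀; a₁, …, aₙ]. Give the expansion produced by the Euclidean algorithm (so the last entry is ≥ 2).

301 = 1×265 + 36
265 = 7×36 + 13
36 = 2×13 + 10
13 = 1×10 + 3
10 = 3×3 + 1
3 = 3×1 + 0  (stop)
So 301/265 = [1; 7, 2, 1, 3, 3].

[1; 7, 2, 1, 3, 3]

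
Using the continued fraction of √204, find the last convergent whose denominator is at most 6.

√204 = [14; 3, 1, 1, 6, 1, 1, 3, 28, …] (period length 8).
Convergents:
  p_0/q_0 = 14/1
  p_1/q_1 = 43/3
  p_2/q_2 = 57/4
  p_3/q_3 = 100/7
q_2 = 4 ≤ 6 < 7 = q_3, so the answer is 57/4.

57/4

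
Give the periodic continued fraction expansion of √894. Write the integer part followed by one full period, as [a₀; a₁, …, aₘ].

a₀ = ⌊√894⌋ = 29.
With m₀=0, d₀=1 and mₖ₊₁ = dₖaₖ − mₖ, dₖ₊₁ = (n − mₖ₊₁²)/dₖ, aₖ₊₁ = ⌊(a₀+mₖ₊₁)/dₖ₊₁⌋:
  k=1: m=29, d=53, a=1
  k=2: m=24, d=6, a=8
  k=3: m=24, d=53, a=1
  k=4: m=29, d=1, a=58
d=1 and a=2a₀=58 at k=4, so the next step gives (m, d) = (29, 53) again — its k=1 value — and the period has length 4.

[29; 1, 8, 1, 58]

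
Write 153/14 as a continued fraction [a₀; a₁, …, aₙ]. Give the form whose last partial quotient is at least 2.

153 = 10*14 + 13
14 = 1*13 + 1
13 = 13*1 + 0  (stop)
So 153/14 = [10; 1, 13].

[10; 1, 13]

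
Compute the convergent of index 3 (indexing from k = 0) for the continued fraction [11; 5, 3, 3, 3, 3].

593/53

Using pₖ = aₖpₖ₋₁ + pₖ₋₂, qₖ = aₖqₖ₋₁ + qₖ₋₂ (with p₋₁=1, p₋₂=0, q₋₁=0, q₋₂=1):
  k=0: a=11, p=11, q=1
  k=1: a=5, p=56, q=5
  k=2: a=3, p=179, q=16
  k=3: a=3, p=593, q=53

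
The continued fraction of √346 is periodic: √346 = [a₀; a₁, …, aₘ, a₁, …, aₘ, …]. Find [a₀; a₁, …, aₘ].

[18; 1, 1, 1, 1, 36]

a₀ = ⌊√346⌋ = 18.
With m₀=0, d₀=1 and mₖ₊₁ = dₖaₖ − mₖ, dₖ₊₁ = (n − mₖ₊₁²)/dₖ, aₖ₊₁ = ⌊(a₀+mₖ₊₁)/dₖ₊₁⌋:
  k=1: m=18, d=22, a=1
  k=2: m=4, d=15, a=1
  k=3: m=11, d=15, a=1
  k=4: m=4, d=22, a=1
  k=5: m=18, d=1, a=36
d=1 and a=2a₀=36 at k=5, so the next step gives (m, d) = (18, 22) again — its k=1 value — and the period has length 5.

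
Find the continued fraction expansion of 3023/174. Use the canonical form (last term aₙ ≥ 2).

3023 = 17·174 + 65
174 = 2·65 + 44
65 = 1·44 + 21
44 = 2·21 + 2
21 = 10·2 + 1
2 = 2·1 + 0  (stop)
So 3023/174 = [17; 2, 1, 2, 10, 2].

[17; 2, 1, 2, 10, 2]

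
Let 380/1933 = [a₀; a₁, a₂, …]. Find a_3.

380 = 0·1933 + 380   →  a_0 = 0
1933 = 5·380 + 33   →  a_1 = 5
380 = 11·33 + 17   →  a_2 = 11
33 = 1·17 + 16   →  a_3 = 1

1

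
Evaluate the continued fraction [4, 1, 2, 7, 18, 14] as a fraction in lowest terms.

26255/5608

Using pₖ = aₖpₖ₋₁ + pₖ₋₂ and qₖ = aₖqₖ₋₁ + qₖ₋₂:
  k=0: a=4, p=4, q=1
  k=1: a=1, p=5, q=1
  k=2: a=2, p=14, q=3
  k=3: a=7, p=103, q=22
  k=4: a=18, p=1868, q=399
  k=5: a=14, p=26255, q=5608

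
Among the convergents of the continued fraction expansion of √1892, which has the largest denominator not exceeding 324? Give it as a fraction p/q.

√1892 = [43; 2, 86, …] (period length 2).
Convergents:
  p_0/q_0 = 43/1
  p_1/q_1 = 87/2
  p_2/q_2 = 7525/173
  p_3/q_3 = 15137/348
q_2 = 173 ≤ 324 < 348 = q_3, so the answer is 7525/173.

7525/173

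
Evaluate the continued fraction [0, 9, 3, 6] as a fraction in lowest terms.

19/177

Fold from the inside: start with 6/1.
  3 + 1/6 = 19/6
  9 + 6/19 = 177/19
  0 + 19/177 = 19/177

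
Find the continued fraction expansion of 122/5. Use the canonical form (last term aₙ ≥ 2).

122 = 24*5 + 2
5 = 2*2 + 1
2 = 2*1 + 0  (stop)
So 122/5 = [24; 2, 2].

[24; 2, 2]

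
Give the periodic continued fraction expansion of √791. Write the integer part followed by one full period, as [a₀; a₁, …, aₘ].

a₀ = ⌊√791⌋ = 28.
With m₀=0, d₀=1 and mₖ₊₁ = dₖaₖ − mₖ, dₖ₊₁ = (n − mₖ₊₁²)/dₖ, aₖ₊₁ = ⌊(a₀+mₖ₊₁)/dₖ₊₁⌋:
  k=1: m=28, d=7, a=8
  k=2: m=28, d=1, a=56
d=1 and a=2a₀=56 at k=2, so the next step gives (m, d) = (28, 7) again — its k=1 value — and the period has length 2.

[28; 8, 56]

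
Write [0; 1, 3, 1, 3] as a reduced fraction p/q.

Fold from the inside: start with 3/1.
  1 + 1/3 = 4/3
  3 + 3/4 = 15/4
  1 + 4/15 = 19/15
  0 + 15/19 = 15/19

15/19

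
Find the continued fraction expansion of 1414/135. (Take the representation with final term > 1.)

1414 = 10*135 + 64
135 = 2*64 + 7
64 = 9*7 + 1
7 = 7*1 + 0  (stop)
So 1414/135 = [10; 2, 9, 7].

[10; 2, 9, 7]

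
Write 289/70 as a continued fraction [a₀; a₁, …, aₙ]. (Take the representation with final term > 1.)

[4; 7, 1, 3, 2]

289 = 4·70 + 9
70 = 7·9 + 7
9 = 1·7 + 2
7 = 3·2 + 1
2 = 2·1 + 0  (stop)
So 289/70 = [4; 7, 1, 3, 2].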